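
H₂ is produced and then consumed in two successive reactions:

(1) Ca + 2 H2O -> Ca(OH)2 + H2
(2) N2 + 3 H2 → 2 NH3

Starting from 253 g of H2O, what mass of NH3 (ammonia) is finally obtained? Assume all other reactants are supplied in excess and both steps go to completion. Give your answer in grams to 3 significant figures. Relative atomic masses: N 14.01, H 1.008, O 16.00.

79.7 g

M(H2O) = 2(1.008) + 16.00 = 18.016 g/mol.
M(NH3) = 14.01 + 3(1.008) = 17.034 g/mol.
n(H2O) = 253.0 / 18.016 = 14.04 mol.
Step 1 gives a 2:1 ratio of H2O to H2, so n(H2) = 7.022 mol.
In step 2 the H2:NH3 ratio is 3:2, so n(NH3) = 4.681 mol.
Mass of NH3 = 4.681 × 17.034 = 79.74 g.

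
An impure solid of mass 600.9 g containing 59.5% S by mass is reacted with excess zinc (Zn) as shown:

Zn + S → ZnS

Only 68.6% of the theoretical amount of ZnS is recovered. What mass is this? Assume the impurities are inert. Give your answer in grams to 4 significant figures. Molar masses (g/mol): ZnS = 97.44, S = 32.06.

Pure S available = 600.9 g × 0.595 = 357.54 g.
n(S) = 357.54 g / 32.06 g/mol = 11.152 mol.
From the equation the S:ZnS mole ratio is 1:1, so n(ZnS) = 11.152 × 1/1 = 11.152 mol.
Mass of ZnS = 11.152 mol × 97.44 g/mol = 1086.7 g.
Actual mass collected = 1086.7 g × 0.686 = 745.45 g.

745.4 g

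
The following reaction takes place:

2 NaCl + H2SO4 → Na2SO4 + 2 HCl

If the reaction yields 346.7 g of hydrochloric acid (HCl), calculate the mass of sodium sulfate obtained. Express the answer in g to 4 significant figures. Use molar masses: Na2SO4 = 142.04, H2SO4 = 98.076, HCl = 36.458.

n(HCl) = 346.70 g / 36.458 g/mol = 9.5096 mol.
From the equation the HCl:Na2SO4 mole ratio is 2:1, so n(Na2SO4) = 9.5096 × 1/2 = 4.7548 mol.
Mass of Na2SO4 = 4.7548 mol × 142.04 g/mol = 675.37 g.

675.4 g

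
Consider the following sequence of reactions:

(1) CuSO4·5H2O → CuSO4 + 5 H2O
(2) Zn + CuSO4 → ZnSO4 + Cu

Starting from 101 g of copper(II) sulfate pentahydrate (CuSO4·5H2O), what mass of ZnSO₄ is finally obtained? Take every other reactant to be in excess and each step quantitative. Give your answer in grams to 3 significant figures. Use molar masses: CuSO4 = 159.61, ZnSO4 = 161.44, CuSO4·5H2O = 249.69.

65.3 g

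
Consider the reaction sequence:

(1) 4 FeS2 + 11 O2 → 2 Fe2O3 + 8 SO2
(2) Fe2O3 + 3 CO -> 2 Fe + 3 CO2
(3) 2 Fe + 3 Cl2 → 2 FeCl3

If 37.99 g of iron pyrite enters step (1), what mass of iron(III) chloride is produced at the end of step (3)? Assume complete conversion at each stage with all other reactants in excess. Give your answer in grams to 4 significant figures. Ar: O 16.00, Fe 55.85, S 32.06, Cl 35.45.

51.36 g

M(FeS2) = 55.85 + 2(32.06) = 119.97 g/mol.
M(FeCl3) = 55.85 + 3(35.45) = 162.20 g/mol.
n(FeS2) = 37.99 / 119.97 = 0.31666 mol.
Reaction (1): FeS2→Fe2O3 ratio 4:2 ⇒ n(Fe2O3) = 0.15833 mol.
Reaction (2): Fe2O3→Fe ratio 1:2 ⇒ n(Fe) = 0.31666 mol.
Reaction (3): Fe→FeCl3 ratio 2:2 ⇒ n(FeCl3) = 0.31666 mol.
Mass of FeCl3 = 0.31666 × 162.20 = 51.363 g.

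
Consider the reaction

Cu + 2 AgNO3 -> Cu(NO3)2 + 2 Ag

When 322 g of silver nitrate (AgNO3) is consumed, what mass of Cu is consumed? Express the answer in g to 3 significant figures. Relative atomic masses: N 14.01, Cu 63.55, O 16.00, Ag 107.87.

60.2 g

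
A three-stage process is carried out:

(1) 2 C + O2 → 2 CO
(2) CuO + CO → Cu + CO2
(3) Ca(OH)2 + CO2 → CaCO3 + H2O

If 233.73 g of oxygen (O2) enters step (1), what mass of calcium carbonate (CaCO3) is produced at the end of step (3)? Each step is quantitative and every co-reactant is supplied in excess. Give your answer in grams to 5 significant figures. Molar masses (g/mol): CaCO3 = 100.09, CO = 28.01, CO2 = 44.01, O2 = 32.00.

n(O2) = 233.73 / 32.00 = 7.30406 mol.
Reaction (1): O2→CO ratio 1:2 ⇒ n(CO) = 14.6081 mol.
Reaction (2): CO→CO2 ratio 1:1 ⇒ n(CO2) = 14.6081 mol.
Reaction (3): CO2→CaCO3 ratio 1:1 ⇒ n(CaCO3) = 14.6081 mol.
Mass of CaCO3 = 14.6081 × 100.09 = 1462.13 g.

1462.1 g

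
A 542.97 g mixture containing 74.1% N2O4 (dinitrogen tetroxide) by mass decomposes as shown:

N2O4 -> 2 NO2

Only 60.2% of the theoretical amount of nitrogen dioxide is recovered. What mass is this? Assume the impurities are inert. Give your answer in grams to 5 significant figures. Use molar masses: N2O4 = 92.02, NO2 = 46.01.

Pure N2O4 available = 542.97 g × 0.741 = 402.341 g.
n(N2O4) = 402.341 g / 92.02 g/mol = 4.37232 mol.
From the equation the N2O4:NO2 mole ratio is 1:2, so n(NO2) = 4.37232 × 2/1 = 8.74464 mol.
Mass of NO2 = 8.74464 mol × 46.01 g/mol = 402.341 g.
Actual mass collected = 402.341 g × 0.602 = 242.209 g.

242.21 g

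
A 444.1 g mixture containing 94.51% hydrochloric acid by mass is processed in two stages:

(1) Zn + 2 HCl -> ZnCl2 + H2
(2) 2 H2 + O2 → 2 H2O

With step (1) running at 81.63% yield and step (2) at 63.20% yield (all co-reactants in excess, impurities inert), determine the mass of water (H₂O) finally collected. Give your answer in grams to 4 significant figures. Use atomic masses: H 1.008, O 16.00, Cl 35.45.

53.50 g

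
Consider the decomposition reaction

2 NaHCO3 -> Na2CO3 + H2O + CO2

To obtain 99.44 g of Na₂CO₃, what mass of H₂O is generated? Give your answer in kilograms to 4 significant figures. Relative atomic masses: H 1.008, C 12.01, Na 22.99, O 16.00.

0.01690 kg

M(Na2CO3) = 2(22.99) + 12.01 + 3(16.00) = 105.99 g/mol.
M(H2O) = 2(1.008) + 16.00 = 18.016 g/mol.
n(Na2CO3) = 99.440 g / 105.99 g/mol = 0.93820 mol.
From the equation the Na2CO3:H2O mole ratio is 1:1, so n(H2O) = 0.93820 × 1/1 = 0.93820 mol.
Mass of H2O = 0.93820 mol × 18.016 g/mol = 16.903 g.
Converting to kg: 16.903 g = 0.01690 kg.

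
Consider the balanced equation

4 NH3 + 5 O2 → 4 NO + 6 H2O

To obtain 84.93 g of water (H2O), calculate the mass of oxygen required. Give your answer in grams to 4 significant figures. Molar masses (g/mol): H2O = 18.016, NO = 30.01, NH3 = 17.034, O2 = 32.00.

125.7 g

n(H2O) = 84.930 g / 18.016 g/mol = 4.7141 mol.
From the equation the H2O:O2 mole ratio is 6:5, so n(O2) = 4.7141 × 5/6 = 3.9285 mol.
Mass of O2 = 3.9285 mol × 32.00 g/mol = 125.71 g.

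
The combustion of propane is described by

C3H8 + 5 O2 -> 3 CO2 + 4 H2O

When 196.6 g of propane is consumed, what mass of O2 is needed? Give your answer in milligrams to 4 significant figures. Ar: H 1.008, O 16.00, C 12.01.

713400 mg

M(C3H8) = 3(12.01) + 8(1.008) = 44.094 g/mol.
M(O2) = 2(16.00) = 32.00 g/mol.
n(C3H8) = 196.60 g / 44.094 g/mol = 4.4587 mol.
From the equation the C3H8:O2 mole ratio is 1:5, so n(O2) = 4.4587 × 5/1 = 22.293 mol.
Mass of O2 = 22.293 mol × 32.00 g/mol = 713.39 g.
Converting to mg: 713.39 g = 713400 mg.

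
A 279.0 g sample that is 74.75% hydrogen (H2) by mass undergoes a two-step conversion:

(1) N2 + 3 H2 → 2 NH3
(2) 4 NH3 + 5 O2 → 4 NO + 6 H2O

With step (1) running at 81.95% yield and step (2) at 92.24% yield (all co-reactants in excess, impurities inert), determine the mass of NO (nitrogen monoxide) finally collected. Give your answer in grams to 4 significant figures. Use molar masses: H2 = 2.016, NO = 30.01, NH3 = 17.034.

1564 g

Pure H2 = 279.0 × 0.7475 = 208.55 g.
n(H2) = 208.55 / 2.016 = 103.45 mol.
Step 1 (H2:NH3 = 3:2): theoretical n(NH3) = 68.966 mol; at 81.95% yield, n(NH3) = 56.517 mol.
Step 2 (NH3:NO = 4:4): theoretical n(NO) = 56.517 mol, so theoretical mass = 56.517 × 30.01 = 1696.1 g.
At 92.24% yield, actual mass of NO = 1696.1 × 0.9224 = 1564.5 g.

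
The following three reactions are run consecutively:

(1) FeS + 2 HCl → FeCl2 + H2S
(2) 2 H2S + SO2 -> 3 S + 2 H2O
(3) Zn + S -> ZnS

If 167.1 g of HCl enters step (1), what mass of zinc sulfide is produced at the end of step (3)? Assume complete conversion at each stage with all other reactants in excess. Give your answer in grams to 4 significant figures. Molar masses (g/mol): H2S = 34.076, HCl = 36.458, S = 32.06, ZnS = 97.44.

n(HCl) = 167.1 / 36.458 = 4.5834 mol.
Reaction (1): HCl→H2S ratio 2:1 ⇒ n(H2S) = 2.2917 mol.
Reaction (2): H2S→S ratio 2:3 ⇒ n(S) = 3.4375 mol.
Reaction (3): S→ZnS ratio 1:1 ⇒ n(ZnS) = 3.4375 mol.
Mass of ZnS = 3.4375 × 97.44 = 334.95 g.

335.0 g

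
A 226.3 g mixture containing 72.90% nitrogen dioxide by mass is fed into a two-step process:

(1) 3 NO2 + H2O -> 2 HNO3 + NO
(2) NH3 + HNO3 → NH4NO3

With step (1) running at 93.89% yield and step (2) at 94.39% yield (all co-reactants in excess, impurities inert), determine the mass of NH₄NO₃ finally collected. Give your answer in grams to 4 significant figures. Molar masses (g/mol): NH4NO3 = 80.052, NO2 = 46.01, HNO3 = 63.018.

Pure NO2 = 226.3 × 0.7290 = 164.97 g.
n(NO2) = 164.97 / 46.01 = 3.5856 mol.
Step 1 (NO2:HNO3 = 3:2): theoretical n(HNO3) = 2.3904 mol; at 93.89% yield, n(HNO3) = 2.2443 mol.
Step 2 (HNO3:NH4NO3 = 1:1): theoretical n(NH4NO3) = 2.2443 mol, so theoretical mass = 2.2443 × 80.052 = 179.66 g.
At 94.39% yield, actual mass of NH4NO3 = 179.66 × 0.9439 = 169.58 g.

169.6 g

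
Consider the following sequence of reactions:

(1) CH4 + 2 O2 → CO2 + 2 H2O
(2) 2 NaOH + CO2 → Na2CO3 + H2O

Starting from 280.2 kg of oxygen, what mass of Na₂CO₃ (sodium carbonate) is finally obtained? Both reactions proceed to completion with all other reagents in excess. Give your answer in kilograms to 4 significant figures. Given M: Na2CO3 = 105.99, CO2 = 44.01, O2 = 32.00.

464.0 kg

280.2 kg = 280200 g.
n(O2) = 280200 / 32.00 = 8756.2 mol.
Step 1 gives a 2:1 ratio of O2 to CO2, so n(CO2) = 4378.1 mol.
In step 2 the CO2:Na2CO3 ratio is 1:1, so n(Na2CO3) = 4378.1 mol.
Mass of Na2CO3 = 4378.1 × 105.99 = 464040 g = 464.0 kg.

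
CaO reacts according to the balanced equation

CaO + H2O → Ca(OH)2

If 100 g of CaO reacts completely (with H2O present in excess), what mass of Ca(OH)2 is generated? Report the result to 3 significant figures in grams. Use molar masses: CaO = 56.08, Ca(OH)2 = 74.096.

n(CaO) = 100.0 g / 56.08 g/mol = 1.783 mol.
From the equation the CaO:Ca(OH)2 mole ratio is 1:1, so n(Ca(OH)2) = 1.783 × 1/1 = 1.783 mol.
Mass of Ca(OH)2 = 1.783 mol × 74.096 g/mol = 132.1 g.

132 g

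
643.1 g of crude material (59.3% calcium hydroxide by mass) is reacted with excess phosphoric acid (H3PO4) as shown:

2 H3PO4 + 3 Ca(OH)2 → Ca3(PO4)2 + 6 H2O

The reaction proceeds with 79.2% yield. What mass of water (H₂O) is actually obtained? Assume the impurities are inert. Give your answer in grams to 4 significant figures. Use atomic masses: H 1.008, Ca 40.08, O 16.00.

Pure Ca(OH)2 available = 643.1 g × 0.593 = 381.36 g.
M(Ca(OH)2) = 40.08 + 2(16.00) + 2(1.008) = 74.096 g/mol.
M(H2O) = 2(1.008) + 16.00 = 18.016 g/mol.
n(Ca(OH)2) = 381.36 g / 74.096 g/mol = 5.1468 mol.
From the equation the Ca(OH)2:H2O mole ratio is 3:6, so n(H2O) = 5.1468 × 6/3 = 10.294 mol.
Mass of H2O = 10.294 mol × 18.016 g/mol = 185.45 g.
Actual mass collected = 185.45 g × 0.792 = 146.88 g.

146.9 g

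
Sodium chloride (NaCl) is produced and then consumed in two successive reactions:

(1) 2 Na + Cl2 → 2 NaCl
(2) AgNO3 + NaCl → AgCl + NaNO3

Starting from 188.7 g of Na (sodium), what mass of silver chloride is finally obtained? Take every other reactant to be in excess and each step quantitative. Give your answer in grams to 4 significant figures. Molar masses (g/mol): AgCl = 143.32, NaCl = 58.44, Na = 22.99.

n(Na) = 188.70 / 22.99 = 8.2079 mol.
Step 1 gives a 2:2 ratio of Na to NaCl, so n(NaCl) = 8.2079 mol.
In step 2 the NaCl:AgCl ratio is 1:1, so n(AgCl) = 8.2079 mol.
Mass of AgCl = 8.2079 × 143.32 = 1176.4 g.

1176 g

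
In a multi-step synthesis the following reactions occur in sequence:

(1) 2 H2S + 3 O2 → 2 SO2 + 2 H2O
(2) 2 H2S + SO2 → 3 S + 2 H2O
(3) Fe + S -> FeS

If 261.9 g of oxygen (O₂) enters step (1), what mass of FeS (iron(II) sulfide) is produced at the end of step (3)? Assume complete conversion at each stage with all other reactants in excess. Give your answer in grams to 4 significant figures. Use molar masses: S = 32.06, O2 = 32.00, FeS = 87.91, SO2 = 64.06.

1439 g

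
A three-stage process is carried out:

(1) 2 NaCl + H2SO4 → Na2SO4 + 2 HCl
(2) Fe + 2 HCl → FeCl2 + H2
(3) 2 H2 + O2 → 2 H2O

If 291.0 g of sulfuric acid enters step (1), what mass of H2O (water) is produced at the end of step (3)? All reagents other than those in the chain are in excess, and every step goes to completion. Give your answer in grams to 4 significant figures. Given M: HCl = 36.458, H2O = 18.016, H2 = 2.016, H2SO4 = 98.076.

53.46 g

n(H2SO4) = 291.0 / 98.076 = 2.9671 mol.
Reaction (1): H2SO4→HCl ratio 1:2 ⇒ n(HCl) = 5.9342 mol.
Reaction (2): HCl→H2 ratio 2:1 ⇒ n(H2) = 2.9671 mol.
Reaction (3): H2→H2O ratio 2:2 ⇒ n(H2O) = 2.9671 mol.
Mass of H2O = 2.9671 × 18.016 = 53.455 g.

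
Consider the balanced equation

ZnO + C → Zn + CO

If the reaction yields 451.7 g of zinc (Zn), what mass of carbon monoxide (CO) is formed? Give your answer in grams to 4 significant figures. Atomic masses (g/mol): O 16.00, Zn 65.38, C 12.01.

M(Zn) = 65.38 g/mol.
M(CO) = 12.01 + 16.00 = 28.01 g/mol.
n(Zn) = 451.70 g / 65.38 g/mol = 6.9088 mol.
From the equation the Zn:CO mole ratio is 1:1, so n(CO) = 6.9088 × 1/1 = 6.9088 mol.
Mass of CO = 6.9088 mol × 28.01 g/mol = 193.52 g.

193.5 g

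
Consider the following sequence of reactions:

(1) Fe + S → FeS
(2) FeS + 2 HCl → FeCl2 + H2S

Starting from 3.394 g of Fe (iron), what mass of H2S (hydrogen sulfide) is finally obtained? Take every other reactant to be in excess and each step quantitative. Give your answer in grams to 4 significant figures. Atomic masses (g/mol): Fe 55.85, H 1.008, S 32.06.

2.071 g

M(Fe) = 55.85 g/mol.
M(H2S) = 2(1.008) + 32.06 = 34.076 g/mol.
n(Fe) = 3.3940 / 55.85 = 0.060770 mol.
Step 1 gives a 1:1 ratio of Fe to FeS, so n(FeS) = 0.060770 mol.
In step 2 the FeS:H2S ratio is 1:1, so n(H2S) = 0.060770 mol.
Mass of H2S = 0.060770 × 34.076 = 2.0708 g.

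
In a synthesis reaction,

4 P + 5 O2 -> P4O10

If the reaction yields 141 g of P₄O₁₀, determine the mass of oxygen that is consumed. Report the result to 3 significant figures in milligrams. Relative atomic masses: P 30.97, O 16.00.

79500 mg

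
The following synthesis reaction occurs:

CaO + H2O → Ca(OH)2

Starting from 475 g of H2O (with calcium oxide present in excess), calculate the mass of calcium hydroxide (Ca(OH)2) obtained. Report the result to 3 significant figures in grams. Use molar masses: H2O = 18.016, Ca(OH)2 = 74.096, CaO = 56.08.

n(H2O) = 475.0 g / 18.016 g/mol = 26.37 mol.
From the equation the H2O:Ca(OH)2 mole ratio is 1:1, so n(Ca(OH)2) = 26.37 × 1/1 = 26.37 mol.
Mass of Ca(OH)2 = 26.37 mol × 74.096 g/mol = 1954 g.

1950 g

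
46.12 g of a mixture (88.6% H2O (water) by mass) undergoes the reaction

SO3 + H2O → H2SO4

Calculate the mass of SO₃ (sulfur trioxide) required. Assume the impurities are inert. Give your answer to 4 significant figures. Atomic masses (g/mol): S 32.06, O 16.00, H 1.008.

Mass of pure H2O = 46.12 g × 0.886 = 40.862 g.
M(H2O) = 2(1.008) + 16.00 = 18.016 g/mol.
M(SO3) = 32.06 + 3(16.00) = 80.06 g/mol.
n(H2O) = 40.862 g / 18.016 g/mol = 2.2681 mol.
From the equation the H2O:SO3 mole ratio is 1:1, so n(SO3) = 2.2681 × 1/1 = 2.2681 mol.
Mass of SO3 = 2.2681 mol × 80.06 g/mol = 181.59 g.

181.6 g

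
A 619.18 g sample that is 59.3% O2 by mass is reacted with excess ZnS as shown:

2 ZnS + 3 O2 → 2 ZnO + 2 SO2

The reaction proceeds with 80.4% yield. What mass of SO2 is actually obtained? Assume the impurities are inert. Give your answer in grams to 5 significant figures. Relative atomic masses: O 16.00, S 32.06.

Pure O2 available = 619.18 g × 0.593 = 367.174 g.
M(O2) = 2(16.00) = 32.00 g/mol.
M(SO2) = 32.06 + 2(16.00) = 64.06 g/mol.
n(O2) = 367.174 g / 32.00 g/mol = 11.4742 mol.
From the equation the O2:SO2 mole ratio is 3:2, so n(SO2) = 11.4742 × 2/3 = 7.64945 mol.
Mass of SO2 = 7.64945 mol × 64.06 g/mol = 490.024 g.
Actual mass collected = 490.024 g × 0.804 = 393.979 g.

393.98 g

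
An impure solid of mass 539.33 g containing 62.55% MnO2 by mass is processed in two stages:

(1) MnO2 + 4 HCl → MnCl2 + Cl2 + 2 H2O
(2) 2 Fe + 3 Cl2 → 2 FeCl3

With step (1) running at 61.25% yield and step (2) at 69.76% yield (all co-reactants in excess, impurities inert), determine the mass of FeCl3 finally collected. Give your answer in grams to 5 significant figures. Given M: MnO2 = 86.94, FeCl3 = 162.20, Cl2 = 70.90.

Pure MnO2 = 539.33 × 0.6255 = 337.351 g.
n(MnO2) = 337.351 / 86.94 = 3.88027 mol.
Step 1 (MnO2:Cl2 = 1:1): theoretical n(Cl2) = 3.88027 mol; at 61.25% yield, n(Cl2) = 2.37667 mol.
Step 2 (Cl2:FeCl3 = 3:2): theoretical n(FeCl3) = 1.58444 mol, so theoretical mass = 1.58444 × 162.20 = 256.997 g.
At 69.76% yield, actual mass of FeCl3 = 256.997 × 0.6976 = 179.281 g.

179.28 g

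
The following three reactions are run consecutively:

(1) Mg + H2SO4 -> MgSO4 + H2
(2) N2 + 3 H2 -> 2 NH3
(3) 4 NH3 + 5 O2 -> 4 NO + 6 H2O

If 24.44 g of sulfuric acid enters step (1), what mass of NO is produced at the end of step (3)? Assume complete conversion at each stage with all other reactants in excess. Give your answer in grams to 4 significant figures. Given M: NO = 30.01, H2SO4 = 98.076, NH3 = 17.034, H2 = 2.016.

4.986 g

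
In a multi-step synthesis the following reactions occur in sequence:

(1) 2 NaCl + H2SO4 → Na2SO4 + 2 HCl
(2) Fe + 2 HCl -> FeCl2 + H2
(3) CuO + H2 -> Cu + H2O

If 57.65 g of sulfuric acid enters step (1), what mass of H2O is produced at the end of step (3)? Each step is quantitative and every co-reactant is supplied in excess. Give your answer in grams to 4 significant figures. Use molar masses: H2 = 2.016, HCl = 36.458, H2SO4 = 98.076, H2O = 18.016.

10.59 g

n(H2SO4) = 57.65 / 98.076 = 0.58781 mol.
Reaction (1): H2SO4→HCl ratio 1:2 ⇒ n(HCl) = 1.1756 mol.
Reaction (2): HCl→H2 ratio 2:1 ⇒ n(H2) = 0.58781 mol.
Reaction (3): H2→H2O ratio 1:1 ⇒ n(H2O) = 0.58781 mol.
Mass of H2O = 0.58781 × 18.016 = 10.590 g.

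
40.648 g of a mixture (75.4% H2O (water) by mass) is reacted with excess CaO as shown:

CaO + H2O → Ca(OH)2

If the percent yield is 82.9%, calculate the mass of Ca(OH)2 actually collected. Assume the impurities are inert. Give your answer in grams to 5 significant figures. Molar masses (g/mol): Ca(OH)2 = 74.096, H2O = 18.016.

104.50 g

Pure H2O available = 40.648 g × 0.754 = 30.6486 g.
n(H2O) = 30.6486 g / 18.016 g/mol = 1.70119 mol.
From the equation the H2O:Ca(OH)2 mole ratio is 1:1, so n(Ca(OH)2) = 1.70119 × 1/1 = 1.70119 mol.
Mass of Ca(OH)2 = 1.70119 mol × 74.096 g/mol = 126.051 g.
Actual mass collected = 126.051 g × 0.829 = 104.496 g.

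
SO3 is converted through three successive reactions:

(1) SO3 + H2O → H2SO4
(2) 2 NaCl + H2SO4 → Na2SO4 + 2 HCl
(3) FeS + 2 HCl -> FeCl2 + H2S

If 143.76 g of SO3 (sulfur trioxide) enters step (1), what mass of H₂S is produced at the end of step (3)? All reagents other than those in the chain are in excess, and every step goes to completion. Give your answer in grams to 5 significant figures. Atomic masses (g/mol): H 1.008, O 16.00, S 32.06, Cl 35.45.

M(SO3) = 32.06 + 3(16.00) = 80.06 g/mol.
M(H2S) = 2(1.008) + 32.06 = 34.076 g/mol.
n(SO3) = 143.76 / 80.06 = 1.79565 mol.
Reaction (1): SO3→H2SO4 ratio 1:1 ⇒ n(H2SO4) = 1.79565 mol.
Reaction (2): H2SO4→HCl ratio 1:2 ⇒ n(HCl) = 3.59131 mol.
Reaction (3): HCl→H2S ratio 2:1 ⇒ n(H2S) = 1.79565 mol.
Mass of H2S = 1.79565 × 34.076 = 61.1887 g.

61.189 g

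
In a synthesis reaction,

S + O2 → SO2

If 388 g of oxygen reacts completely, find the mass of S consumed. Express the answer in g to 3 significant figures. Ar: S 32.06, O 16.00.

389 g

M(O2) = 2(16.00) = 32.00 g/mol.
M(S) = 32.06 g/mol.
n(O2) = 388.0 g / 32.00 g/mol = 12.12 mol.
From the equation the O2:S mole ratio is 1:1, so n(S) = 12.12 × 1/1 = 12.12 mol.
Mass of S = 12.12 mol × 32.06 g/mol = 388.7 g.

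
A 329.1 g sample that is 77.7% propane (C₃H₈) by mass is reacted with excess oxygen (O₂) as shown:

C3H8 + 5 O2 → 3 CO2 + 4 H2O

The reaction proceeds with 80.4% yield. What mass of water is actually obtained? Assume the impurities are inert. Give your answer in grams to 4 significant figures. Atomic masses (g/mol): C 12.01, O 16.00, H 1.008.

336.0 g

Pure C3H8 available = 329.1 g × 0.777 = 255.71 g.
M(C3H8) = 3(12.01) + 8(1.008) = 44.094 g/mol.
M(H2O) = 2(1.008) + 16.00 = 18.016 g/mol.
n(C3H8) = 255.71 g / 44.094 g/mol = 5.7992 mol.
From the equation the C3H8:H2O mole ratio is 1:4, so n(H2O) = 5.7992 × 4/1 = 23.197 mol.
Mass of H2O = 23.197 mol × 18.016 g/mol = 417.91 g.
Actual mass collected = 417.91 g × 0.804 = 336.00 g.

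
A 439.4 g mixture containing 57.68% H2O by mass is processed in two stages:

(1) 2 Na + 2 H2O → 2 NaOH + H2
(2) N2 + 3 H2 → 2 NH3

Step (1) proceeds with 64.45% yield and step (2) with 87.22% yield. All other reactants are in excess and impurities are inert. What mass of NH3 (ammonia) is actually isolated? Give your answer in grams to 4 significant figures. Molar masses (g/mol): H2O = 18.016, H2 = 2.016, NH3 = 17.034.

44.90 g

Pure H2O = 439.4 × 0.5768 = 253.45 g.
n(H2O) = 253.45 / 18.016 = 14.068 mol.
Step 1 (H2O:H2 = 2:1): theoretical n(H2) = 7.0339 mol; at 64.45% yield, n(H2) = 4.5334 mol.
Step 2 (H2:NH3 = 3:2): theoretical n(NH3) = 3.0222 mol, so theoretical mass = 3.0222 × 17.034 = 51.481 g.
At 87.22% yield, actual mass of NH3 = 51.481 × 0.8722 = 44.902 g.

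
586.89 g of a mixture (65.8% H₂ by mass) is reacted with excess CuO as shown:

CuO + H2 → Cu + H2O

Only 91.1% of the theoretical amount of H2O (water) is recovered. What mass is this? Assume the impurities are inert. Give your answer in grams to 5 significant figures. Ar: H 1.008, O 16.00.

Pure H2 available = 586.89 g × 0.658 = 386.174 g.
M(H2) = 2(1.008) = 2.016 g/mol.
M(H2O) = 2(1.008) + 16.00 = 18.016 g/mol.
n(H2) = 386.174 g / 2.016 g/mol = 191.554 mol.
From the equation the H2:H2O mole ratio is 1:1, so n(H2O) = 191.554 × 1/1 = 191.554 mol.
Mass of H2O = 191.554 mol × 18.016 g/mol = 3451.04 g.
Actual mass collected = 3451.04 g × 0.911 = 3143.90 g.

3143.9 g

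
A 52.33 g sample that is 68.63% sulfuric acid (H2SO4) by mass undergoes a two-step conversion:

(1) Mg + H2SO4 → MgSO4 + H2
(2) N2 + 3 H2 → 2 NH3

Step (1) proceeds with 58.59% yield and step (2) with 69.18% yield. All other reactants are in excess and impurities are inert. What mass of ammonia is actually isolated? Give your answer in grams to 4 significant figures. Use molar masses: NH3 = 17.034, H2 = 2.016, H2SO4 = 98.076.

1.686 g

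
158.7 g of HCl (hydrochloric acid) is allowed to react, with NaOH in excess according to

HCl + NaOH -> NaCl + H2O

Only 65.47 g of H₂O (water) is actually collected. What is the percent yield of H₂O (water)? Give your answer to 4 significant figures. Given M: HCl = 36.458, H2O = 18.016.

83.48 %

n(HCl) = 158.70 g / 36.458 g/mol = 4.3530 mol.
From the equation the HCl:H2O mole ratio is 1:1, so n(H2O) = 4.3530 × 1/1 = 4.3530 mol.
Mass of H2O = 4.3530 mol × 18.016 g/mol = 78.423 g.
This is the theoretical yield. Percent yield = 65.47 g / 78.423 g × 100% = 83.483%.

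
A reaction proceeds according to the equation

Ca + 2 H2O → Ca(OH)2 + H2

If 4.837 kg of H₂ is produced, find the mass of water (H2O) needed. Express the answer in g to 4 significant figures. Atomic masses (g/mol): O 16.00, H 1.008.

M(H2) = 2(1.008) = 2.016 g/mol.
M(H2O) = 2(1.008) + 16.00 = 18.016 g/mol.
Convert: 4.837 kg = 4837.0 g.
n(H2) = 4837.0 g / 2.016 g/mol = 2399.3 mol.
From the equation the H2:H2O mole ratio is 1:2, so n(H2O) = 2399.3 × 2/1 = 4798.6 mol.
Mass of H2O = 4798.6 mol × 18.016 g/mol = 86452 g.

86450 g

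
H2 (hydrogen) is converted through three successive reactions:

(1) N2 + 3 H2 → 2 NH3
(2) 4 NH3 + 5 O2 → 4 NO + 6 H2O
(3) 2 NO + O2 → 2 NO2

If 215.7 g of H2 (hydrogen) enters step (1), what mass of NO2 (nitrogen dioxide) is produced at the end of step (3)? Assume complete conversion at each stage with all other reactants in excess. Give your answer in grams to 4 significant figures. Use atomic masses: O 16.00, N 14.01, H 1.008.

3282 g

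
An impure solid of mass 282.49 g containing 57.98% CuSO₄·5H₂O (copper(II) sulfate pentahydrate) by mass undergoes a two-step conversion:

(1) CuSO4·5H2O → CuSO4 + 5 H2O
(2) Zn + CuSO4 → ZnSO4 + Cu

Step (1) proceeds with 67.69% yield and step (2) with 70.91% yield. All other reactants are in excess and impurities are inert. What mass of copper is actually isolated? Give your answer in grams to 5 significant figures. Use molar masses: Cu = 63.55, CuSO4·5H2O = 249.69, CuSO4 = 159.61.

20.009 g

Pure CuSO4·5H2O = 282.49 × 0.5798 = 163.788 g.
n(CuSO4·5H2O) = 163.788 / 249.69 = 0.655964 mol.
Step 1 (CuSO4·5H2O:CuSO4 = 1:1): theoretical n(CuSO4) = 0.655964 mol; at 67.69% yield, n(CuSO4) = 0.444022 mol.
Step 2 (CuSO4:Cu = 1:1): theoretical n(Cu) = 0.444022 mol, so theoretical mass = 0.444022 × 63.55 = 28.2176 g.
At 70.91% yield, actual mass of Cu = 28.2176 × 0.7091 = 20.0091 g.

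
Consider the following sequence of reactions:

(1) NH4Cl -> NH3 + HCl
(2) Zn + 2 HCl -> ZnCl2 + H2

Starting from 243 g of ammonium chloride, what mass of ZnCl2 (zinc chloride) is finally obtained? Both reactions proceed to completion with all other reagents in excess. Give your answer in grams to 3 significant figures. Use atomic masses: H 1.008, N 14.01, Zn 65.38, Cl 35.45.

M(NH4Cl) = 14.01 + 4(1.008) + 35.45 = 53.492 g/mol.
M(ZnCl2) = 65.38 + 2(35.45) = 136.28 g/mol.
n(NH4Cl) = 243.0 / 53.492 = 4.543 mol.
Step 1 gives a 1:1 ratio of NH4Cl to HCl, so n(HCl) = 4.543 mol.
In step 2 the HCl:ZnCl2 ratio is 2:1, so n(ZnCl2) = 2.271 mol.
Mass of ZnCl2 = 2.271 × 136.28 = 309.5 g.

310 g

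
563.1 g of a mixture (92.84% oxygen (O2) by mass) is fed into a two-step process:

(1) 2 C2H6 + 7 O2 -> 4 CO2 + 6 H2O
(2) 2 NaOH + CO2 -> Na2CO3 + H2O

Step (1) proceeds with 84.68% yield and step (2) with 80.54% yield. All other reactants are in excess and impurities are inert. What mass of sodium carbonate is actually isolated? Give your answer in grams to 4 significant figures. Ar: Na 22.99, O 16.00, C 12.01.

674.8 g

Pure O2 = 563.1 × 0.9284 = 522.78 g.
M(O2) = 2(16.00) = 32.00 g/mol.
M(Na2CO3) = 2(22.99) + 12.01 + 3(16.00) = 105.99 g/mol.
n(O2) = 522.78 / 32.00 = 16.337 mol.
Step 1 (O2:CO2 = 7:4): theoretical n(CO2) = 9.3354 mol; at 84.68% yield, n(CO2) = 7.9052 mol.
Step 2 (CO2:Na2CO3 = 1:1): theoretical n(Na2CO3) = 7.9052 mol, so theoretical mass = 7.9052 × 105.99 = 837.87 g.
At 80.54% yield, actual mass of Na2CO3 = 837.87 × 0.8054 = 674.82 g.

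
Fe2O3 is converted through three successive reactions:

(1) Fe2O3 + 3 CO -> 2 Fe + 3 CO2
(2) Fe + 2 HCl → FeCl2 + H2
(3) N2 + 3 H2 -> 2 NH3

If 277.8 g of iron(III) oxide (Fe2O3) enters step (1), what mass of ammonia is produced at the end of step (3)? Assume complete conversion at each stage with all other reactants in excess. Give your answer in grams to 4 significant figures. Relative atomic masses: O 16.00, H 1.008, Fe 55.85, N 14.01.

M(Fe2O3) = 2(55.85) + 3(16.00) = 159.70 g/mol.
M(NH3) = 14.01 + 3(1.008) = 17.034 g/mol.
n(Fe2O3) = 277.8 / 159.70 = 1.7395 mol.
Reaction (1): Fe2O3→Fe ratio 1:2 ⇒ n(Fe) = 3.4790 mol.
Reaction (2): Fe→H2 ratio 1:1 ⇒ n(H2) = 3.4790 mol.
Reaction (3): H2→NH3 ratio 3:2 ⇒ n(NH3) = 2.3193 mol.
Mass of NH3 = 2.3193 × 17.034 = 39.508 g.

39.51 g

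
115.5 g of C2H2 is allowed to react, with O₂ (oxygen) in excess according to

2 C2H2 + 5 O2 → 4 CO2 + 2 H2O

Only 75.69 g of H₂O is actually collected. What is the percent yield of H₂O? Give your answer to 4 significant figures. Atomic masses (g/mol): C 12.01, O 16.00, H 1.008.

M(C2H2) = 2(12.01) + 2(1.008) = 26.036 g/mol.
M(H2O) = 2(1.008) + 16.00 = 18.016 g/mol.
n(C2H2) = 115.50 g / 26.036 g/mol = 4.4362 mol.
From the equation the C2H2:H2O mole ratio is 2:2, so n(H2O) = 4.4362 × 2/2 = 4.4362 mol.
Mass of H2O = 4.4362 mol × 18.016 g/mol = 79.922 g.
This is the theoretical yield. Percent yield = 75.69 g / 79.922 g × 100% = 94.705%.

94.70 %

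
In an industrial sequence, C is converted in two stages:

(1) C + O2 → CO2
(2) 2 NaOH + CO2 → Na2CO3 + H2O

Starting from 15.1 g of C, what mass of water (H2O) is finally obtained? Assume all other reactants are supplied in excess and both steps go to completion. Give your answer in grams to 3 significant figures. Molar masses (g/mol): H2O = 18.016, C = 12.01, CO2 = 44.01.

n(C) = 15.10 / 12.01 = 1.257 mol.
Step 1 gives a 1:1 ratio of C to CO2, so n(CO2) = 1.257 mol.
In step 2 the CO2:H2O ratio is 1:1, so n(H2O) = 1.257 mol.
Mass of H2O = 1.257 × 18.016 = 22.65 g.

22.7 g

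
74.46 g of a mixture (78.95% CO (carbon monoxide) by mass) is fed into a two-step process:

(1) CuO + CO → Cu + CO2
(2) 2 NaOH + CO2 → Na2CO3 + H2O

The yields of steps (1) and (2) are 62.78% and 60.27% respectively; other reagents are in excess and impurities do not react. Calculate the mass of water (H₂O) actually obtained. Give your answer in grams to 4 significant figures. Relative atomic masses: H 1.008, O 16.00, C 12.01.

14.31 g

Pure CO = 74.46 × 0.7895 = 58.786 g.
M(CO) = 12.01 + 16.00 = 28.01 g/mol.
M(H2O) = 2(1.008) + 16.00 = 18.016 g/mol.
n(CO) = 58.786 / 28.01 = 2.0988 mol.
Step 1 (CO:CO2 = 1:1): theoretical n(CO2) = 2.0988 mol; at 62.78% yield, n(CO2) = 1.3176 mol.
Step 2 (CO2:H2O = 1:1): theoretical n(H2O) = 1.3176 mol, so theoretical mass = 1.3176 × 18.016 = 23.738 g.
At 60.27% yield, actual mass of H2O = 23.738 × 0.6027 = 14.307 g.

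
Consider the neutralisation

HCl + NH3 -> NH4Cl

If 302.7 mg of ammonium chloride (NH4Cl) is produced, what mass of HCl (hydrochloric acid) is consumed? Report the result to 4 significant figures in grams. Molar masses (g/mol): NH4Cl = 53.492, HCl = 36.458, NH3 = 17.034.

Convert: 302.7 mg = 0.30270 g.
n(NH4Cl) = 0.30270 g / 53.492 g/mol = 0.0056588 mol.
From the equation the NH4Cl:HCl mole ratio is 1:1, so n(HCl) = 0.0056588 × 1/1 = 0.0056588 mol.
Mass of HCl = 0.0056588 mol × 36.458 g/mol = 0.20631 g.

0.2063 g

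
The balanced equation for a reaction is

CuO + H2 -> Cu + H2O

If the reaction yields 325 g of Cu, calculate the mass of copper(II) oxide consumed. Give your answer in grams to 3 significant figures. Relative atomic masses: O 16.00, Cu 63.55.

407 g

M(Cu) = 63.55 g/mol.
M(CuO) = 63.55 + 16.00 = 79.55 g/mol.
n(Cu) = 325.0 g / 63.55 g/mol = 5.114 mol.
From the equation the Cu:CuO mole ratio is 1:1, so n(CuO) = 5.114 × 1/1 = 5.114 mol.
Mass of CuO = 5.114 mol × 79.55 g/mol = 406.8 g.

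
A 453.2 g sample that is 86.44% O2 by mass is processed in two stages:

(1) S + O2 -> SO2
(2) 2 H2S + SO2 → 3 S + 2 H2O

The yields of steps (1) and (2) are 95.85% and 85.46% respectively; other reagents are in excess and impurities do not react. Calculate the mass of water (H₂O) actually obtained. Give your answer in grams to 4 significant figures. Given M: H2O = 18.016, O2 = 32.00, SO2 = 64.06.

Pure O2 = 453.2 × 0.8644 = 391.75 g.
n(O2) = 391.75 / 32.00 = 12.242 mol.
Step 1 (O2:SO2 = 1:1): theoretical n(SO2) = 12.242 mol; at 95.85% yield, n(SO2) = 11.734 mol.
Step 2 (SO2:H2O = 1:2): theoretical n(H2O) = 23.468 mol, so theoretical mass = 23.468 × 18.016 = 422.80 g.
At 85.46% yield, actual mass of H2O = 422.80 × 0.8546 = 361.33 g.

361.3 g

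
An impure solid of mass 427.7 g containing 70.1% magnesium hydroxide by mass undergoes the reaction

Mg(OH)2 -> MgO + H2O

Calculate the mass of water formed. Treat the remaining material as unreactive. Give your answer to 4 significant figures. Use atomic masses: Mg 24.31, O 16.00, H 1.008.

Mass of pure Mg(OH)2 = 427.7 g × 0.701 = 299.82 g.
M(Mg(OH)2) = 24.31 + 2(16.00) + 2(1.008) = 58.326 g/mol.
M(H2O) = 2(1.008) + 16.00 = 18.016 g/mol.
n(Mg(OH)2) = 299.82 g / 58.326 g/mol = 5.1404 mol.
From the equation the Mg(OH)2:H2O mole ratio is 1:1, so n(H2O) = 5.1404 × 1/1 = 5.1404 mol.
Mass of H2O = 5.1404 mol × 18.016 g/mol = 92.609 g.

92.61 g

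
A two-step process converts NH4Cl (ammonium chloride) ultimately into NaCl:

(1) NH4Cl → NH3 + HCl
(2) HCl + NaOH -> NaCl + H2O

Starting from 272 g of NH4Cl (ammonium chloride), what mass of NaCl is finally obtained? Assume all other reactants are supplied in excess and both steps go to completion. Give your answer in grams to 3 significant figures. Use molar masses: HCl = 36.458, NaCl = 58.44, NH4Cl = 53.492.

297 g

n(NH4Cl) = 272.0 / 53.492 = 5.085 mol.
Step 1 gives a 1:1 ratio of NH4Cl to HCl, so n(HCl) = 5.085 mol.
In step 2 the HCl:NaCl ratio is 1:1, so n(NaCl) = 5.085 mol.
Mass of NaCl = 5.085 × 58.44 = 297.2 g.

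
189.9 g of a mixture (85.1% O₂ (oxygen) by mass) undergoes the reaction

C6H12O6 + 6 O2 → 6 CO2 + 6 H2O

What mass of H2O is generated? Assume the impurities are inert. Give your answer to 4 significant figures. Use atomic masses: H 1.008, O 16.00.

90.98 g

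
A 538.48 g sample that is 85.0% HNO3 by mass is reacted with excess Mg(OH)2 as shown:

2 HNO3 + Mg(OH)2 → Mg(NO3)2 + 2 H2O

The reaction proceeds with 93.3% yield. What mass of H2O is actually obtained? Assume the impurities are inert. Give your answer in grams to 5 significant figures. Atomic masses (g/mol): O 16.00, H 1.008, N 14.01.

122.09 g

Pure HNO3 available = 538.48 g × 0.850 = 457.708 g.
M(HNO3) = 1.008 + 14.01 + 3(16.00) = 63.018 g/mol.
M(H2O) = 2(1.008) + 16.00 = 18.016 g/mol.
n(HNO3) = 457.708 g / 63.018 g/mol = 7.26313 mol.
From the equation the HNO3:H2O mole ratio is 2:2, so n(H2O) = 7.26313 × 2/2 = 7.26313 mol.
Mass of H2O = 7.26313 mol × 18.016 g/mol = 130.853 g.
Actual mass collected = 130.853 g × 0.933 = 122.085 g.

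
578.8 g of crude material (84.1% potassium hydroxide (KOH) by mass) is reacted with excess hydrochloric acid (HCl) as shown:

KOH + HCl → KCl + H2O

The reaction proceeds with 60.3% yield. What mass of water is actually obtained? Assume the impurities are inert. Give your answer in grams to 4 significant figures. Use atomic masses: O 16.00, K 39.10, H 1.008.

94.25 g

Pure KOH available = 578.8 g × 0.841 = 486.77 g.
M(KOH) = 39.10 + 16.00 + 1.008 = 56.108 g/mol.
M(H2O) = 2(1.008) + 16.00 = 18.016 g/mol.
n(KOH) = 486.77 g / 56.108 g/mol = 8.6756 mol.
From the equation the KOH:H2O mole ratio is 1:1, so n(H2O) = 8.6756 × 1/1 = 8.6756 mol.
Mass of H2O = 8.6756 mol × 18.016 g/mol = 156.30 g.
Actual mass collected = 156.30 g × 0.603 = 94.249 g.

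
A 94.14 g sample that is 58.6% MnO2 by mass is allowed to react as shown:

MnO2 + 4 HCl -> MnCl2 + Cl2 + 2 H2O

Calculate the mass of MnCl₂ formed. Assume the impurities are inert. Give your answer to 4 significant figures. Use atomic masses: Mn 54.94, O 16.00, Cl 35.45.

Mass of pure MnO2 = 94.14 g × 0.586 = 55.166 g.
M(MnO2) = 54.94 + 2(16.00) = 86.94 g/mol.
M(MnCl2) = 54.94 + 2(35.45) = 125.84 g/mol.
n(MnO2) = 55.166 g / 86.94 g/mol = 0.63453 mol.
From the equation the MnO2:MnCl2 mole ratio is 1:1, so n(MnCl2) = 0.63453 × 1/1 = 0.63453 mol.
Mass of MnCl2 = 0.63453 mol × 125.84 g/mol = 79.849 g.

79.85 g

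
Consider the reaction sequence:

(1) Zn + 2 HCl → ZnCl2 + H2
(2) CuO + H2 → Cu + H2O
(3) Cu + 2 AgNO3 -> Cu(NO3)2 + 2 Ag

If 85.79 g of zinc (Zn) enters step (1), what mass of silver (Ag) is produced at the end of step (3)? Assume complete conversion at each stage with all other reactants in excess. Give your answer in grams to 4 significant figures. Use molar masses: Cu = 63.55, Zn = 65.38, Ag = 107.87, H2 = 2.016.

n(Zn) = 85.79 / 65.38 = 1.3122 mol.
Reaction (1): Zn→H2 ratio 1:1 ⇒ n(H2) = 1.3122 mol.
Reaction (2): H2→Cu ratio 1:1 ⇒ n(Cu) = 1.3122 mol.
Reaction (3): Cu→Ag ratio 1:2 ⇒ n(Ag) = 2.6243 mol.
Mass of Ag = 2.6243 × 107.87 = 283.09 g.

283.1 g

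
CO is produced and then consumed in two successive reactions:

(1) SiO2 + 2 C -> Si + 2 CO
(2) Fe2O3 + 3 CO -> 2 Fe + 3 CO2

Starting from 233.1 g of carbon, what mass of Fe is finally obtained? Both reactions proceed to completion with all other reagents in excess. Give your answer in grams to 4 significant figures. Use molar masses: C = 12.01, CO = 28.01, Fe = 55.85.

n(C) = 233.10 / 12.01 = 19.409 mol.
Step 1 gives a 2:2 ratio of C to CO, so n(CO) = 19.409 mol.
In step 2 the CO:Fe ratio is 3:2, so n(Fe) = 12.939 mol.
Mass of Fe = 12.939 × 55.85 = 722.66 g.

722.7 g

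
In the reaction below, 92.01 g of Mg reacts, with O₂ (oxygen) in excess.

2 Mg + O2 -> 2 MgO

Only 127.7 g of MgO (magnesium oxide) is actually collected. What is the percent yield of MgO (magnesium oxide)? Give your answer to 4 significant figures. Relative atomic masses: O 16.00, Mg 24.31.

M(Mg) = 24.31 g/mol.
M(MgO) = 24.31 + 16.00 = 40.31 g/mol.
n(Mg) = 92.010 g / 24.31 g/mol = 3.7849 mol.
From the equation the Mg:MgO mole ratio is 2:2, so n(MgO) = 3.7849 × 2/2 = 3.7849 mol.
Mass of MgO = 3.7849 mol × 40.31 g/mol = 152.57 g.
This is the theoretical yield. Percent yield = 127.7 g / 152.57 g × 100% = 83.700%.

83.70 %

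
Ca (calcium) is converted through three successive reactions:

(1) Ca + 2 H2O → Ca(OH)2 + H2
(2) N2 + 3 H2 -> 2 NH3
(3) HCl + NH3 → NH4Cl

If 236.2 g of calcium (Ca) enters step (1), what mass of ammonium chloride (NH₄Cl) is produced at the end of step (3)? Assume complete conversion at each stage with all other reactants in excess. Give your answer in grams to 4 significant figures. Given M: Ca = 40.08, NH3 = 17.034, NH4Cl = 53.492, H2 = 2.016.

n(Ca) = 236.2 / 40.08 = 5.8932 mol.
Reaction (1): Ca→H2 ratio 1:1 ⇒ n(H2) = 5.8932 mol.
Reaction (2): H2→NH3 ratio 3:2 ⇒ n(NH3) = 3.9288 mol.
Reaction (3): NH3→NH4Cl ratio 1:1 ⇒ n(NH4Cl) = 3.9288 mol.
Mass of NH4Cl = 3.9288 × 53.492 = 210.16 g.

210.2 g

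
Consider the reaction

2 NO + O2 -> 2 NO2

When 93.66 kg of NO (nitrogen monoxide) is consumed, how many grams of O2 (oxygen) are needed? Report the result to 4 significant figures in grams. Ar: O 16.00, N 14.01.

M(NO) = 14.01 + 16.00 = 30.01 g/mol.
M(O2) = 2(16.00) = 32.00 g/mol.
Convert: 93.66 kg = 93660 g.
n(NO) = 93660 g / 30.01 g/mol = 3121.0 mol.
From the equation the NO:O2 mole ratio is 2:1, so n(O2) = 3121.0 × 1/2 = 1560.5 mol.
Mass of O2 = 1560.5 mol × 32.00 g/mol = 49935 g.

49940 g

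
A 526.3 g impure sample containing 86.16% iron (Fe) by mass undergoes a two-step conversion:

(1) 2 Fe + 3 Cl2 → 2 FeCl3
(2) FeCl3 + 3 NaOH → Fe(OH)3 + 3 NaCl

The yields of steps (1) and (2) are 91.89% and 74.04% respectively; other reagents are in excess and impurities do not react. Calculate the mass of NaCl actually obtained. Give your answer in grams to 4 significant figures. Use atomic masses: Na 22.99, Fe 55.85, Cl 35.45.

Pure Fe = 526.3 × 0.8616 = 453.46 g.
M(Fe) = 55.85 g/mol.
M(NaCl) = 22.99 + 35.45 = 58.44 g/mol.
n(Fe) = 453.46 / 55.85 = 8.1192 mol.
Step 1 (Fe:FeCl3 = 2:2): theoretical n(FeCl3) = 8.1192 mol; at 91.89% yield, n(FeCl3) = 7.4608 mol.
Step 2 (FeCl3:NaCl = 1:3): theoretical n(NaCl) = 22.382 mol, so theoretical mass = 22.382 × 58.44 = 1308.0 g.
At 74.04% yield, actual mass of NaCl = 1308.0 × 0.7404 = 968.46 g.

968.5 g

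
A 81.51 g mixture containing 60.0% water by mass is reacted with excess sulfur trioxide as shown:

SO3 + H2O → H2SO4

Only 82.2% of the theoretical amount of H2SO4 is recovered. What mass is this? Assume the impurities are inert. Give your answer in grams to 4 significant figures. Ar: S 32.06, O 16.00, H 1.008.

218.8 g

Pure H2O available = 81.51 g × 0.600 = 48.906 g.
M(H2O) = 2(1.008) + 16.00 = 18.016 g/mol.
M(H2SO4) = 2(1.008) + 32.06 + 4(16.00) = 98.076 g/mol.
n(H2O) = 48.906 g / 18.016 g/mol = 2.7146 mol.
From the equation the H2O:H2SO4 mole ratio is 1:1, so n(H2SO4) = 2.7146 × 1/1 = 2.7146 mol.
Mass of H2SO4 = 2.7146 mol × 98.076 g/mol = 266.24 g.
Actual mass collected = 266.24 g × 0.822 = 218.85 g.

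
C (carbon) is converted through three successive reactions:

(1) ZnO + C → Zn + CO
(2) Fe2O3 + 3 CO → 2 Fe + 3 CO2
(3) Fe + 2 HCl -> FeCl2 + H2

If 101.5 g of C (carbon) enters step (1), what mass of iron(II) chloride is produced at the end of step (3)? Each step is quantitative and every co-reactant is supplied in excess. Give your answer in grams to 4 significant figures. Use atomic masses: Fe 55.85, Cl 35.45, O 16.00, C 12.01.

M(C) = 12.01 g/mol.
M(FeCl2) = 55.85 + 2(35.45) = 126.75 g/mol.
n(C) = 101.5 / 12.01 = 8.4513 mol.
Reaction (1): C→CO ratio 1:1 ⇒ n(CO) = 8.4513 mol.
Reaction (2): CO→Fe ratio 3:2 ⇒ n(Fe) = 5.6342 mol.
Reaction (3): Fe→FeCl2 ratio 1:1 ⇒ n(FeCl2) = 5.6342 mol.
Mass of FeCl2 = 5.6342 × 126.75 = 714.13 g.

714.1 g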